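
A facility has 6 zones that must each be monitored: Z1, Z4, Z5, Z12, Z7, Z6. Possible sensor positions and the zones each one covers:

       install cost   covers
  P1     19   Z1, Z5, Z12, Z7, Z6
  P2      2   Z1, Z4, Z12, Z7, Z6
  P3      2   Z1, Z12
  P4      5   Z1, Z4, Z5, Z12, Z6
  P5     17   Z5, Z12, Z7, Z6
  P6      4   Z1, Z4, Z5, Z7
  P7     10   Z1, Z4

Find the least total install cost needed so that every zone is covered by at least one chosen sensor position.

P2, P6 cover every zone at install cost 2 + 4 = 6.
Any cover uses at least 2 sensor positions; among all covering selections none totals below 6.

6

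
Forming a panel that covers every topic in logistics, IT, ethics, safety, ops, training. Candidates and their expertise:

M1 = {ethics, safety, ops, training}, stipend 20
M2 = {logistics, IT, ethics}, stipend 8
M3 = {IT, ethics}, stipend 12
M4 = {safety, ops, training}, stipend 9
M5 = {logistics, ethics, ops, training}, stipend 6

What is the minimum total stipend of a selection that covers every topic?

M2, M4 cover every topic at stipend 8 + 9 = 17.
Any cover uses at least 2 members; among all covering selections none totals below 17.
Greedy by coverage-per-stipend would pick M5, M2, M4 for 23 — worse than the optimum 17.

17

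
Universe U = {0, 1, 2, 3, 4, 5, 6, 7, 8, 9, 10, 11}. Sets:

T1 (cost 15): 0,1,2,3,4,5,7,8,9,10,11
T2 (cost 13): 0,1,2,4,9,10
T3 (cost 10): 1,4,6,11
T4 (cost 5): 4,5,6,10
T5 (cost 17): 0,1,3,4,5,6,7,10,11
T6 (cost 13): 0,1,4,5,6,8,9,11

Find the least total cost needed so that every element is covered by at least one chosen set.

T1, T4 cover every element at cost 15 + 5 = 20.
Any cover uses at least 2 sets; among all covering selections none totals below 20.

20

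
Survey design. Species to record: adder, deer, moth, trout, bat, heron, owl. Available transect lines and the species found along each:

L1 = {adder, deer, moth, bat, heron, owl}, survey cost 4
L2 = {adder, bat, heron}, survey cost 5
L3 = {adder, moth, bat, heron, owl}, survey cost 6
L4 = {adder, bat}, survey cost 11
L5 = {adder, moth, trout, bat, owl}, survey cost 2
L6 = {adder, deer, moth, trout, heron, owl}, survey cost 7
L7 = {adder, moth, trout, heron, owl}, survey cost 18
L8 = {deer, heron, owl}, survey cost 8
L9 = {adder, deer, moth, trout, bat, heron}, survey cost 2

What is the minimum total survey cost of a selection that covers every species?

4

L5, L9 cover every species at survey cost 2 + 2 = 4.
Any cover uses at least 2 transects; among all covering selections none totals below 4.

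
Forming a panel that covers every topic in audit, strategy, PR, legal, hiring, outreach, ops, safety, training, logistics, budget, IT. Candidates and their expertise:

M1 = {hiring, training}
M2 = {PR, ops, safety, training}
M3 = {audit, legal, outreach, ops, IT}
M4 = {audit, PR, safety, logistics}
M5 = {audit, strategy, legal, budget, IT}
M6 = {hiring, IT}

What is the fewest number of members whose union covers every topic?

M1, M3, M4, M5 together cover {audit, strategy, PR, legal, hiring, outreach, ops, safety, training, logistics, budget, IT} — every topic.
No 3 of the 6 members cover everything (all 20 triples fall short), so 4 is minimum.
Greedy (largest uncovered first) would take M3, M2, M5, M1, M4 — 5 members — but 4 suffice.

4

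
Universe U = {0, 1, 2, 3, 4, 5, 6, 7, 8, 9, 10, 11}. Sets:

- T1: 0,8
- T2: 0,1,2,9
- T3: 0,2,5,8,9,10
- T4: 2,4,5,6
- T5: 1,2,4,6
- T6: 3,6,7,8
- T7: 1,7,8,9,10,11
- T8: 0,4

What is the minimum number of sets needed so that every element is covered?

T1, T4, T6, T7 together cover {0, 1, 2, 3, 4, 5, 6, 7, 8, 9, 10, 11} — every element.
No 3 of the 8 sets cover everything (all 56 triples fall short), so 4 is minimum.

4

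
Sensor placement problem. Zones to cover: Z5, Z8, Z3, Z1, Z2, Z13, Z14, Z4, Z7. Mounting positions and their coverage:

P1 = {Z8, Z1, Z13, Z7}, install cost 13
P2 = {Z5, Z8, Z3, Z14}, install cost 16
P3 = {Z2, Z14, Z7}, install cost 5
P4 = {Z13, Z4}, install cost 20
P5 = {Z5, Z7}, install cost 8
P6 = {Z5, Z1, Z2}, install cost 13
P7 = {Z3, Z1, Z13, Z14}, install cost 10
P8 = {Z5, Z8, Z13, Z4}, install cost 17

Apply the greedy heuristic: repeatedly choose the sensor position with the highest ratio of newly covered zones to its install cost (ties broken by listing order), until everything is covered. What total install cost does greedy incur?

Pick 1: P3 adds 3 new (Z2, Z14, Z7) at install cost 5 (ratio 3/5).
Pick 2: P7 adds 3 new (Z3, Z1, Z13) at install cost 10 (ratio 3/10).
Pick 3: P8 adds 3 new (Z5, Z8, Z4) at install cost 17 (ratio 3/17).
Greedy total install cost: 5 + 10 + 17 = 32.

32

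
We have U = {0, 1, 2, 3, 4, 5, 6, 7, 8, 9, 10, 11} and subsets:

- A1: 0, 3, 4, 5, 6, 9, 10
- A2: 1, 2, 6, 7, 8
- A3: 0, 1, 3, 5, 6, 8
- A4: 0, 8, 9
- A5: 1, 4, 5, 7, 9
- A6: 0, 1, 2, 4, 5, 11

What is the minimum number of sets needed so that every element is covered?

A1, A2, A6 together cover {0, 1, 2, 3, 4, 5, 6, 7, 8, 9, 10, 11} — every element.
No 2 of the 6 sets cover everything (all 15 pairs fall short), so 3 is minimum.

3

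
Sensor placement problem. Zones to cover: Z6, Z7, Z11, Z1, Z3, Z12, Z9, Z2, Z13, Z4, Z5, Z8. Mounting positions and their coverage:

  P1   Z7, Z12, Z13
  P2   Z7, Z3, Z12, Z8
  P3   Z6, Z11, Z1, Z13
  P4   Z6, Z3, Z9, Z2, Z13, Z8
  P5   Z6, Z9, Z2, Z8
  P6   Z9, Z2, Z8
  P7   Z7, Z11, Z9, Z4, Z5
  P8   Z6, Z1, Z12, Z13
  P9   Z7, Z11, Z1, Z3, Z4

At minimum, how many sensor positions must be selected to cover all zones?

P4, P7, P8 together cover {Z6, Z7, Z11, Z1, Z3, Z12, Z9, Z2, Z13, Z4, Z5, Z8} — every zone.
No 2 of the 9 sensor positions cover everything (all 36 pairs fall short), so 3 is minimum.

3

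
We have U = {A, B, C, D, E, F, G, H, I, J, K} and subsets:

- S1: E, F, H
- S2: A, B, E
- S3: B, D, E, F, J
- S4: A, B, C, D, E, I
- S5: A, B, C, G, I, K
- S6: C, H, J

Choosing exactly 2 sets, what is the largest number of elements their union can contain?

Choosing S3, S5 covers {A, B, C, D, E, F, G, I, J, K} — 10 elements.
No choice of 2 sets does better; here H is left uncovered.

10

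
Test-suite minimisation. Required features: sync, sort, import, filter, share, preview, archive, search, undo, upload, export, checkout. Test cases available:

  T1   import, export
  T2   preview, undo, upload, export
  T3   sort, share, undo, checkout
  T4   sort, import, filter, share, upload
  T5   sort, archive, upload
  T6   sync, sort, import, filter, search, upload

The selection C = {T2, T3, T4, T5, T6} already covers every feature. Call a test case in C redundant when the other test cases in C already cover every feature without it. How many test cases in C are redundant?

Drop T2: preview, export uncovered — not redundant.
Drop T3: checkout uncovered — not redundant.
Drop T4: the rest still cover every feature — redundant.
Drop T5: archive uncovered — not redundant.
Drop T6: sync, search uncovered — not redundant.
1 redundant: T4.

1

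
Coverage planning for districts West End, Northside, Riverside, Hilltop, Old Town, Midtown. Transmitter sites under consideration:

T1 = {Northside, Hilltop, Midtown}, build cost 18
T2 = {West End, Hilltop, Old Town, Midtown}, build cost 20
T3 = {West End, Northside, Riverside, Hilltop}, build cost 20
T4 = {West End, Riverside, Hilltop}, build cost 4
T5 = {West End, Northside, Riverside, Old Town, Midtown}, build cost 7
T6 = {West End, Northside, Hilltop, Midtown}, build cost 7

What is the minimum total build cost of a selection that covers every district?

11

T4, T5 cover every district at build cost 4 + 7 = 11.
Any cover uses at least 2 transmitter sites; among all covering selections none totals below 11.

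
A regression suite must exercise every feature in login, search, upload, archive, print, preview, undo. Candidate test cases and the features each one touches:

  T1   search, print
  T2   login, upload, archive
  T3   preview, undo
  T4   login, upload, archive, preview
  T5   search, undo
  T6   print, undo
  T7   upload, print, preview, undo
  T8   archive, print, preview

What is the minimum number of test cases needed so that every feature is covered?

3

T1, T2, T3 together cover {login, search, upload, archive, print, preview, undo} — every feature.
No 2 of the 8 test cases cover everything (all 28 pairs fall short), so 3 is minimum.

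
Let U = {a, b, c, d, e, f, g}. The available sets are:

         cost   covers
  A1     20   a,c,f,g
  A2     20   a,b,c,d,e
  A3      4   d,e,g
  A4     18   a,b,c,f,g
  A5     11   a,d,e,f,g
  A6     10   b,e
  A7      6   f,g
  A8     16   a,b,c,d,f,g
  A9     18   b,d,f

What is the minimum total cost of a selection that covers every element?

A3, A8 cover every element at cost 4 + 16 = 20.
Any cover uses at least 2 sets; among all covering selections none totals below 20.

20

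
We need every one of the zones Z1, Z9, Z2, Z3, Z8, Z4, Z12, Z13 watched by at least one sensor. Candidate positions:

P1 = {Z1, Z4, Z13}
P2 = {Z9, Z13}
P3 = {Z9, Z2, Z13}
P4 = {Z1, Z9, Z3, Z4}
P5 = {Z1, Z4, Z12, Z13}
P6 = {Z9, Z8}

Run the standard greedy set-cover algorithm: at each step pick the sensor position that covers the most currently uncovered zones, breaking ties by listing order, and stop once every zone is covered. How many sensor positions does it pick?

Pick 1: P4 covers 4 new zones (Z1, Z9, Z3, Z4).
Pick 2: P3 covers 2 new zones (Z2, Z13).
Pick 3: P5 covers 1 new zones (Z12).
Pick 4: P6 covers 1 new zones (Z8).
Greedy uses 4 sensor positions.

4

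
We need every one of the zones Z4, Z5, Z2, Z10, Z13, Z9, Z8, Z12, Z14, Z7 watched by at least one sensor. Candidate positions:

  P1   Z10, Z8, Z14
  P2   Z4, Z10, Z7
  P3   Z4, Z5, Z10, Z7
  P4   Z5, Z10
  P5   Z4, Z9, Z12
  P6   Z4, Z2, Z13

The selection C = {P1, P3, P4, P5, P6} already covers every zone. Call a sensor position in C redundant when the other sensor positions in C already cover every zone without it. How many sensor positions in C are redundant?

1

Drop P1: Z8, Z14 uncovered — not redundant.
Drop P3: Z7 uncovered — not redundant.
Drop P4: the rest still cover every zone — redundant.
Drop P5: Z9, Z12 uncovered — not redundant.
Drop P6: Z2, Z13 uncovered — not redundant.
1 redundant: P4.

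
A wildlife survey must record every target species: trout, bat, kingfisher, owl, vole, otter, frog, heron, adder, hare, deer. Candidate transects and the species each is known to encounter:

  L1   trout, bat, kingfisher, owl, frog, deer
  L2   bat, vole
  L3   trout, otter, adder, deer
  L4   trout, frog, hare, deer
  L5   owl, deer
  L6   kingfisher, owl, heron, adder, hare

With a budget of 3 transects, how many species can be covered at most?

Choosing L1, L2, L6 covers {trout, bat, kingfisher, owl, vole, frog, heron, adder, hare, deer} — 10 species.
No choice of 3 transects does better; here otter is left uncovered.

10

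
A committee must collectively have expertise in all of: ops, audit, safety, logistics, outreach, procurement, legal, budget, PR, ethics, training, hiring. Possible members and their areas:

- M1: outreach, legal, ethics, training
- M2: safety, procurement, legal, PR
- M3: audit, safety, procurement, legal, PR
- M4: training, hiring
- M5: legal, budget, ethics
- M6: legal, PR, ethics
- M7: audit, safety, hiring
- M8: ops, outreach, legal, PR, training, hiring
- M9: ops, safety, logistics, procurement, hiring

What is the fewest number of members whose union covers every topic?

4

M1, M3, M5, M9 together cover {ops, audit, safety, logistics, outreach, procurement, legal, budget, PR, ethics, training, hiring} — every topic.
No 3 of the 9 members cover everything (all 84 triples fall short), so 4 is minimum.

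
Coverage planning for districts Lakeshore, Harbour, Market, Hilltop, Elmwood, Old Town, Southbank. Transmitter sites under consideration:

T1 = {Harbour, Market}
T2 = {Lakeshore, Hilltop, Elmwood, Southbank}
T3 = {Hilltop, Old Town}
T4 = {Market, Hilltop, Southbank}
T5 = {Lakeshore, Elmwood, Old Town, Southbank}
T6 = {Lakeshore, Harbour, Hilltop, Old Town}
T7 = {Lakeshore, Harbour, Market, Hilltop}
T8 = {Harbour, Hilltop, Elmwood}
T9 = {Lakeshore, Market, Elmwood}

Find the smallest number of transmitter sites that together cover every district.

T5, T7 together cover {Lakeshore, Harbour, Market, Hilltop, Elmwood, Old Town, Southbank} — every district.
No single transmitter site contains all 7 districts, so 2 is optimal.
Greedy (largest uncovered first) would take T2, T1, T3 — 3 transmitter sites — but 2 suffice.

2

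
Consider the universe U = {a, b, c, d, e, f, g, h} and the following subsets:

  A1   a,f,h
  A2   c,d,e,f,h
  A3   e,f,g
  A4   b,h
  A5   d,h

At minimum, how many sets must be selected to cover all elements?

A1, A2, A3, A4 together cover {a, b, c, d, e, f, g, h} — every element.
No 3 of the 5 sets cover everything (all 10 triples fall short), so 4 is minimum.

4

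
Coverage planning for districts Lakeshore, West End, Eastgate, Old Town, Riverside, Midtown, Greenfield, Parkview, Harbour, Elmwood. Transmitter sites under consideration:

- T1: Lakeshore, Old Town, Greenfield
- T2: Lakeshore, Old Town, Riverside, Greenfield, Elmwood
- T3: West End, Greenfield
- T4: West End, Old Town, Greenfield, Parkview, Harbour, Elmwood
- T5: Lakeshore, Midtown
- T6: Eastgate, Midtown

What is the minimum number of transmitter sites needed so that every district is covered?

T2, T4, T6 together cover {Lakeshore, West End, Eastgate, Old Town, Riverside, Midtown, Greenfield, Parkview, Harbour, Elmwood} — every district.
No 2 of the 6 transmitter sites cover everything (all 15 pairs fall short), so 3 is minimum.

3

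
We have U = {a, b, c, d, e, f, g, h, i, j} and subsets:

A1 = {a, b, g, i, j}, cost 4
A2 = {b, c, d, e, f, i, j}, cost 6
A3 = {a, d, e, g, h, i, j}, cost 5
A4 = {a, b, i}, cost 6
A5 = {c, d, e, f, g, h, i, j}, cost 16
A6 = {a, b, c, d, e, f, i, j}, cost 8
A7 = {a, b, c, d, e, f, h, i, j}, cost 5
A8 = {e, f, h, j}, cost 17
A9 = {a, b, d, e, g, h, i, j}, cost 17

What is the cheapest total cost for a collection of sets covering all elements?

9

A1, A7 cover every element at cost 4 + 5 = 9.
Any cover uses at least 2 sets; among all covering selections none totals below 9.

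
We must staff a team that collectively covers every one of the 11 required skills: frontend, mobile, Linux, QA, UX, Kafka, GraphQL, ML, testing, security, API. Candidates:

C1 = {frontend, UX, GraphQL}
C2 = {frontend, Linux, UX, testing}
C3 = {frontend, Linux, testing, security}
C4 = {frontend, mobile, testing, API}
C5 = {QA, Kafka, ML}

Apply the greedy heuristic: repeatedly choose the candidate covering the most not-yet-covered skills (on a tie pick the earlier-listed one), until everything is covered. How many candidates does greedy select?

5

Pick 1: C2 covers 4 new skills (frontend, Linux, UX, testing).
Pick 2: C5 covers 3 new skills (QA, Kafka, ML).
Pick 3: C4 covers 2 new skills (mobile, API).
Pick 4: C1 covers 1 new skills (GraphQL).
Pick 5: C3 covers 1 new skills (security).
Greedy uses 5 candidates. (The true minimum is 4.)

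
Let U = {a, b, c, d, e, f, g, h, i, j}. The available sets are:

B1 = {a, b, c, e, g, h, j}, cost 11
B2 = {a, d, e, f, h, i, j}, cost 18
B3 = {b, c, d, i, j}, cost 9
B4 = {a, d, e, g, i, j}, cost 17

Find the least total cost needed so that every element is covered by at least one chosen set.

B1, B2 cover every element at cost 11 + 18 = 29.
Any cover uses at least 2 sets; among all covering selections none totals below 29.
Greedy by coverage-per-cost would pick B1, B3, B2 for 38 — worse than the optimum 29.

29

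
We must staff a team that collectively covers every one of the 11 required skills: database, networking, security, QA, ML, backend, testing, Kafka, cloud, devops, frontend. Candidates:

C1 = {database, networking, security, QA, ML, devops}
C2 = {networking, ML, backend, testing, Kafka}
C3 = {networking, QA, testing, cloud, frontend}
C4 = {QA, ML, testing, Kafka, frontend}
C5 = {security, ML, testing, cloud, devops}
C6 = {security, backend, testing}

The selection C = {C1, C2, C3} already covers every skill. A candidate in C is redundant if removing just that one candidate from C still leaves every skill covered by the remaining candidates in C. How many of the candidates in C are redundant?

0

Drop C1: database, security, devops uncovered — not redundant.
Drop C2: backend, Kafka uncovered — not redundant.
Drop C3: cloud, frontend uncovered — not redundant.
None of the candidates in C is redundant.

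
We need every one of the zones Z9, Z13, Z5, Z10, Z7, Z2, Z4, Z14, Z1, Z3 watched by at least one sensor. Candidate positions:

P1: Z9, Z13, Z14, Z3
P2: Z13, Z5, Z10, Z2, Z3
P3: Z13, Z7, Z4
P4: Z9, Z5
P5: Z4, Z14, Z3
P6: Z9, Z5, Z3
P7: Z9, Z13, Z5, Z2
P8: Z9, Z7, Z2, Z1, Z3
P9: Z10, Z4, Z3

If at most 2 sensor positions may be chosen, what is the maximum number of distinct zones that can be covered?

8

Choosing P2, P8 covers {Z9, Z13, Z5, Z10, Z7, Z2, Z1, Z3} — 8 zones.
No choice of 2 sensor positions does better; here Z4, Z14 are left uncovered.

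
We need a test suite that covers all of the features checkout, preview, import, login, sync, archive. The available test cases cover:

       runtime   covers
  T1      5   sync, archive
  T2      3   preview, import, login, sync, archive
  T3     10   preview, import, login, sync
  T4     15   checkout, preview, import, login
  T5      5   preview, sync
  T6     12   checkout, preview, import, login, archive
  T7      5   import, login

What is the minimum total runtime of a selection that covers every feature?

15

T2, T6 cover every feature at runtime 3 + 12 = 15.
Any cover uses at least 2 test cases; among all covering selections none totals below 15.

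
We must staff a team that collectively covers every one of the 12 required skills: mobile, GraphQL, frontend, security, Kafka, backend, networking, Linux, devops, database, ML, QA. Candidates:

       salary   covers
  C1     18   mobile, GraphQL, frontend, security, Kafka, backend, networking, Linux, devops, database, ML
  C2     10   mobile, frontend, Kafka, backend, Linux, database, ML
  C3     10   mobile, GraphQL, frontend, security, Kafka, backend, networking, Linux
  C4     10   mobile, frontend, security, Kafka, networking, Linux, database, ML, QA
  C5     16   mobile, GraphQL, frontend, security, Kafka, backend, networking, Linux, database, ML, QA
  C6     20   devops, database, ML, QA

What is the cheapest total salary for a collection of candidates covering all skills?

C1, C4 cover every skill at salary 18 + 10 = 28.
Any cover uses at least 2 candidates; among all covering selections none totals below 28.
Greedy by coverage-per-salary would pick C4, C3, C1 for 38 — worse than the optimum 28.

28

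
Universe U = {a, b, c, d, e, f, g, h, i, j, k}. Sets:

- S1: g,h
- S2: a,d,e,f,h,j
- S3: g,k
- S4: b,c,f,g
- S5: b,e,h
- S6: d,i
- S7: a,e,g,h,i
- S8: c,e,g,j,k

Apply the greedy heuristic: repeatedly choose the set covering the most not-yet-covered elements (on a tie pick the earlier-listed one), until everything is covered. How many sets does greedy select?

4

Pick 1: S2 covers 6 new elements (a, d, e, f, h, j).
Pick 2: S4 covers 3 new elements (b, c, g).
Pick 3: S3 covers 1 new elements (k).
Pick 4: S6 covers 1 new elements (i).
Greedy uses 4 sets.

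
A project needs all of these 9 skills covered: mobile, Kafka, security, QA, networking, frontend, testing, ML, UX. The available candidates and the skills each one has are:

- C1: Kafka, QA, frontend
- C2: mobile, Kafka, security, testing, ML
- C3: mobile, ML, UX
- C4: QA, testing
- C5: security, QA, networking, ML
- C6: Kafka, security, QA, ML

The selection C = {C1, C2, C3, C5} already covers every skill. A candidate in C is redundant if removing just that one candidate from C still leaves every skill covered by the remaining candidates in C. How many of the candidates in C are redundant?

Drop C1: frontend uncovered — not redundant.
Drop C2: testing uncovered — not redundant.
Drop C3: UX uncovered — not redundant.
Drop C5: networking uncovered — not redundant.
None of the candidates in C is redundant.

0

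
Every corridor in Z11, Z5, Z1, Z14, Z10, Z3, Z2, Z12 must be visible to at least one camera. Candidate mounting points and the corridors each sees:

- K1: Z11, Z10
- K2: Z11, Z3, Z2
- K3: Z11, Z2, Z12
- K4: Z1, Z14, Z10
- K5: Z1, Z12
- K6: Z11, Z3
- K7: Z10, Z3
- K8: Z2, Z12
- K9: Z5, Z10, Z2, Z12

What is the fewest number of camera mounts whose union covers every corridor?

K2, K4, K9 together cover {Z11, Z5, Z1, Z14, Z10, Z3, Z2, Z12} — every corridor.
No 2 of the 9 camera mounts cover everything (all 36 pairs fall short), so 3 is minimum.

3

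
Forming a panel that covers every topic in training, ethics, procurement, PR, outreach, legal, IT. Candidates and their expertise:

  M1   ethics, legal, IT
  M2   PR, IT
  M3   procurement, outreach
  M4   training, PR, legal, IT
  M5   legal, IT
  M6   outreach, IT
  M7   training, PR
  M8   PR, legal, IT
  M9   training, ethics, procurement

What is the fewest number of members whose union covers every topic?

3

M1, M3, M4 together cover {training, ethics, procurement, PR, outreach, legal, IT} — every topic.
No 2 of the 9 members cover everything (all 36 pairs fall short), so 3 is minimum.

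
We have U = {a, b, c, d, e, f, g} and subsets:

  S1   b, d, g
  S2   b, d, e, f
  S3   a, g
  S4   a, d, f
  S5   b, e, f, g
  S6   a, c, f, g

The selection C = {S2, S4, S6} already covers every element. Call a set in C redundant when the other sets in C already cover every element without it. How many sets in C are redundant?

Drop S2: b, e uncovered — not redundant.
Drop S4: the rest still cover every element — redundant.
Drop S6: c, g uncovered — not redundant.
1 redundant: S4.

1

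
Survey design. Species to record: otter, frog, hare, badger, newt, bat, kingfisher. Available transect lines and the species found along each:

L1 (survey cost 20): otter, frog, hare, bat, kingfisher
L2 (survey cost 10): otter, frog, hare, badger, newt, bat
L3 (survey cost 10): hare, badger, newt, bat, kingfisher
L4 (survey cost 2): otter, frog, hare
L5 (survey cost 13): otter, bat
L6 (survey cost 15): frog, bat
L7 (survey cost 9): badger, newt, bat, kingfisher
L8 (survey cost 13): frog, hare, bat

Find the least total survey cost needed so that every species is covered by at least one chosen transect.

L4, L7 cover every species at survey cost 2 + 9 = 11.
Any cover uses at least 2 transects; among all covering selections none totals below 11.

11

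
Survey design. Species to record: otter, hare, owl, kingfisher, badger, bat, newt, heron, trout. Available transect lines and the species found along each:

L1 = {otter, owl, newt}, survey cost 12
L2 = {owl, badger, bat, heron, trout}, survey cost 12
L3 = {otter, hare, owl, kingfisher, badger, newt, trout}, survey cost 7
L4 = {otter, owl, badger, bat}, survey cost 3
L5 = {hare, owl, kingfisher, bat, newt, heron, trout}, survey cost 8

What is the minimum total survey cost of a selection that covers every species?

L4, L5 cover every species at survey cost 3 + 8 = 11.
Any cover uses at least 2 transects; among all covering selections none totals below 11.

11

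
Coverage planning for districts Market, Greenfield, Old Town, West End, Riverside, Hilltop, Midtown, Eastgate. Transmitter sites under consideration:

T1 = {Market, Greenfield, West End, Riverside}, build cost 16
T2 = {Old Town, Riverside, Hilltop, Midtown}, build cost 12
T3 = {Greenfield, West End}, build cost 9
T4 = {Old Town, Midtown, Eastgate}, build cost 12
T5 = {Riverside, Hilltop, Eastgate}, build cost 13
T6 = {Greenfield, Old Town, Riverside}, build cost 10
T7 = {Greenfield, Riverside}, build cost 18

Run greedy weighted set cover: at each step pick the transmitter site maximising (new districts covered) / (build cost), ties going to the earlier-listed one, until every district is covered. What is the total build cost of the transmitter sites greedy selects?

49

Pick 1: T2 adds 4 new (Old Town, Riverside, Hilltop, Midtown) at build cost 12 (ratio 4/12).
Pick 2: T3 adds 2 new (Greenfield, West End) at build cost 9 (ratio 2/9).
Pick 3: T4 adds 1 new (Eastgate) at build cost 12 (ratio 1/12).
Pick 4: T1 adds 1 new (Market) at build cost 16 (ratio 1/16).
Greedy total build cost: 12 + 9 + 12 + 16 = 49. (The true optimum is 40, so greedy overshoots here.)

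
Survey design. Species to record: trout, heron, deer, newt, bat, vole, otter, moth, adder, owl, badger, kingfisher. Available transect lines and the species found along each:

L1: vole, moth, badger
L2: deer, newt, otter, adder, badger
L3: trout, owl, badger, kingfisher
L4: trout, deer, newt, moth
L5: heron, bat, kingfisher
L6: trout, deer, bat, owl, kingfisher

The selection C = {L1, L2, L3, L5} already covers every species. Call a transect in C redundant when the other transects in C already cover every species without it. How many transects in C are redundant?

Drop L1: vole, moth uncovered — not redundant.
Drop L2: deer, newt, otter, adder uncovered — not redundant.
Drop L3: trout, owl uncovered — not redundant.
Drop L5: heron, bat uncovered — not redundant.
None of the transects in C is redundant.

0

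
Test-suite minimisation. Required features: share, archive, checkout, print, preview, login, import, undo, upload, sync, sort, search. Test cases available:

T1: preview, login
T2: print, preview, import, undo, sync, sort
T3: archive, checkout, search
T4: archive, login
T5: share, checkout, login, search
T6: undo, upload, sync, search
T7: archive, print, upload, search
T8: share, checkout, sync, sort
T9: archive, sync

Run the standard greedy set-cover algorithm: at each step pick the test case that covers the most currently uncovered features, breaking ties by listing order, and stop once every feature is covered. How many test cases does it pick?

Pick 1: T2 covers 6 new features (print, preview, import, undo, sync, sort).
Pick 2: T5 covers 4 new features (share, checkout, login, search).
Pick 3: T7 covers 2 new features (archive, upload).
Greedy uses 3 test cases.

3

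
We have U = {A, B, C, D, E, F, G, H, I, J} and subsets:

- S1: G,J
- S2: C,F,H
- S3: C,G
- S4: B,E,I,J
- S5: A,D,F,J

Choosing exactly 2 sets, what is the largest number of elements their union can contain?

7

Choosing S2, S4 covers {B, C, E, F, H, I, J} — 7 elements.
No choice of 2 sets does better; here A, D, G are left uncovered.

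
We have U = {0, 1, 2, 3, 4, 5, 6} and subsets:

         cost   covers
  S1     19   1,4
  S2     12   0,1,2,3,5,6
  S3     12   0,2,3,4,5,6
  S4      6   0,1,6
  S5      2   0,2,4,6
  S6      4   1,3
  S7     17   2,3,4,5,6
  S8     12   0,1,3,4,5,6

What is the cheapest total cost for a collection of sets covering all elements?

S2, S5 cover every element at cost 12 + 2 = 14.
Any cover uses at least 2 sets; among all covering selections none totals below 14.

14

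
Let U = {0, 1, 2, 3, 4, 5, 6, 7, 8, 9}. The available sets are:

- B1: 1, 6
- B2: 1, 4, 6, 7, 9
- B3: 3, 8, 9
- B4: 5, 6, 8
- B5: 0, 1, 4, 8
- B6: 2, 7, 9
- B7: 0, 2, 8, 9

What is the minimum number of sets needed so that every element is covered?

4

B2, B3, B4, B7 together cover {0, 1, 2, 3, 4, 5, 6, 7, 8, 9} — every element.
No 3 of the 7 sets cover everything (all 35 triples fall short), so 4 is minimum.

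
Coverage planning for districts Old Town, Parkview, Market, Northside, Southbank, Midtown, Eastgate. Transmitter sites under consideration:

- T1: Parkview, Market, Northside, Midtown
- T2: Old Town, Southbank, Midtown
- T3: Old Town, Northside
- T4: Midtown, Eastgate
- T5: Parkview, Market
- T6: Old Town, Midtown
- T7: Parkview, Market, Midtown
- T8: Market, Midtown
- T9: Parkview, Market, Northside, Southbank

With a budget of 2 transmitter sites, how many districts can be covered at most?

6

Choosing T1, T2 covers {Old Town, Parkview, Market, Northside, Southbank, Midtown} — 6 districts.
No choice of 2 transmitter sites does better; here Eastgate is left uncovered.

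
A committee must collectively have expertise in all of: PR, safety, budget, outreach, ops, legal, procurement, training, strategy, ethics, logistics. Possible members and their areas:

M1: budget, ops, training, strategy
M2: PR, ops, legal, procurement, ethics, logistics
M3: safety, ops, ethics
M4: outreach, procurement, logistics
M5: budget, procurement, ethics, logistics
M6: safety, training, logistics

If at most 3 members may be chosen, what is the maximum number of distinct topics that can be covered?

10

Choosing M1, M2, M3 covers {PR, safety, budget, ops, legal, procurement, training, strategy, ethics, logistics} — 10 topics.
No choice of 3 members does better; here outreach is left uncovered.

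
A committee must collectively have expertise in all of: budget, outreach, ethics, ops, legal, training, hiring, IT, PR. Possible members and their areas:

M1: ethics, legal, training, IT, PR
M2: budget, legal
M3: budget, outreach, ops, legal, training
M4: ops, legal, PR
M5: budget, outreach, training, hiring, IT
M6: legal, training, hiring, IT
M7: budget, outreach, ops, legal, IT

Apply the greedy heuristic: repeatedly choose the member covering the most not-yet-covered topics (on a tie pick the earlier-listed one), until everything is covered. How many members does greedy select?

Pick 1: M1 covers 5 new topics (ethics, legal, training, IT, PR).
Pick 2: M3 covers 3 new topics (budget, outreach, ops).
Pick 3: M5 covers 1 new topics (hiring).
Greedy uses 3 members.

3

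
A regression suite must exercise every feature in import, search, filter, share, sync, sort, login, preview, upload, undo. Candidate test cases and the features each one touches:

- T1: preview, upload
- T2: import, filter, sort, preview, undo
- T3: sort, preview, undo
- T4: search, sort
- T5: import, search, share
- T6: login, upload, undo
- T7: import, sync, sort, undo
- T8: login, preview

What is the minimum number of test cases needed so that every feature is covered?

T2, T5, T6, T7 together cover {import, search, filter, share, sync, sort, login, preview, upload, undo} — every feature.
No 3 of the 8 test cases cover everything (all 56 triples fall short), so 4 is minimum.

4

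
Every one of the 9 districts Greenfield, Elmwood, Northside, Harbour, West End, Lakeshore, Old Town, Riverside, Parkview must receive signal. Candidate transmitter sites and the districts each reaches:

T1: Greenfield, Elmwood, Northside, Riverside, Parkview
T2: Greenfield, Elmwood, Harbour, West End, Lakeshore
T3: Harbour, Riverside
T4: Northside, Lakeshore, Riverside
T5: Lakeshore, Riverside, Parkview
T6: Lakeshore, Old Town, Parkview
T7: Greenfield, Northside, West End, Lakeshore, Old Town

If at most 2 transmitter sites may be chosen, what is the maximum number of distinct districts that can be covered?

Choosing T1, T2 covers {Greenfield, Elmwood, Northside, Harbour, West End, Lakeshore, Riverside, Parkview} — 8 districts.
No choice of 2 transmitter sites does better; here Old Town is left uncovered.

8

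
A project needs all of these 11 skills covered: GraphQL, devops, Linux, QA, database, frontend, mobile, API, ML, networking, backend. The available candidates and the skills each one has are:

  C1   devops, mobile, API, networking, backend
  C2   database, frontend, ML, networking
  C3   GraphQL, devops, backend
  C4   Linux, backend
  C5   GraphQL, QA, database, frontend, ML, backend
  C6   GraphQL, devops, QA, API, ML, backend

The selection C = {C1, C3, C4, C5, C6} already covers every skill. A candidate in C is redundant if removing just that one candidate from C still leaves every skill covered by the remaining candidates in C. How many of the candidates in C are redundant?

Drop C1: mobile, networking uncovered — not redundant.
Drop C3: the rest still cover every skill — redundant.
Drop C4: Linux uncovered — not redundant.
Drop C5: database, frontend uncovered — not redundant.
Drop C6: the rest still cover every skill — redundant.
2 redundant: C3, C6.

2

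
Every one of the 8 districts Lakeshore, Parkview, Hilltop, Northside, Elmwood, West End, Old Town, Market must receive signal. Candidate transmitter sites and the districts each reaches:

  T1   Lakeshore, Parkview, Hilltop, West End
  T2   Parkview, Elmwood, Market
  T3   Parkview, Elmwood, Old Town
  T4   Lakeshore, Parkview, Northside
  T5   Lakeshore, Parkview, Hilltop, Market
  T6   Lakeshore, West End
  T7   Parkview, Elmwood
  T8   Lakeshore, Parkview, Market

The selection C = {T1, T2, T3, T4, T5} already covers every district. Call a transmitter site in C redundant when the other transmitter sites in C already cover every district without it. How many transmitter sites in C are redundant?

Drop T1: West End uncovered — not redundant.
Drop T2: the rest still cover every district — redundant.
Drop T3: Old Town uncovered — not redundant.
Drop T4: Northside uncovered — not redundant.
Drop T5: the rest still cover every district — redundant.
2 redundant: T2, T5.

2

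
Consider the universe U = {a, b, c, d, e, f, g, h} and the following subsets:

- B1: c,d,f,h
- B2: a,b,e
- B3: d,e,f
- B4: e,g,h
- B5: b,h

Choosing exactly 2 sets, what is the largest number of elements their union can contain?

7

Choosing B1, B2 covers {a, b, c, d, e, f, h} — 7 elements.
No choice of 2 sets does better; here g is left uncovered.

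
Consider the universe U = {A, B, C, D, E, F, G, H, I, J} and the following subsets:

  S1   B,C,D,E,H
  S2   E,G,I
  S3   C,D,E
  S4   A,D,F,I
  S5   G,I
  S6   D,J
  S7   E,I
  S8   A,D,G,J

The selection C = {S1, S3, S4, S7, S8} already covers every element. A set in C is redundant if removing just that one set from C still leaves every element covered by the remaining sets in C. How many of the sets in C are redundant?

2

Drop S1: B, H uncovered — not redundant.
Drop S3: the rest still cover every element — redundant.
Drop S4: F uncovered — not redundant.
Drop S7: the rest still cover every element — redundant.
Drop S8: G, J uncovered — not redundant.
2 redundant: S3, S7.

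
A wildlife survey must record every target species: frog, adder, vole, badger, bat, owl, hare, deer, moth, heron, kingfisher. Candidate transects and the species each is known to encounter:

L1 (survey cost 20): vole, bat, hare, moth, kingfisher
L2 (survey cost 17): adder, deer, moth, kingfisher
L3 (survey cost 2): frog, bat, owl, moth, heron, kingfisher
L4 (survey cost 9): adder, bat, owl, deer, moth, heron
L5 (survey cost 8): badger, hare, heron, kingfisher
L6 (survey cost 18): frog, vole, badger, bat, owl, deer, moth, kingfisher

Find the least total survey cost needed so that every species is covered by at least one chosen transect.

35

L4, L5, L6 cover every species at survey cost 9 + 8 + 18 = 35.
Any cover uses at least 3 transects; among all covering selections none totals below 35.
Greedy by coverage-per-survey cost would pick L3, L5, L4, L6 for 37 — worse than the optimum 35.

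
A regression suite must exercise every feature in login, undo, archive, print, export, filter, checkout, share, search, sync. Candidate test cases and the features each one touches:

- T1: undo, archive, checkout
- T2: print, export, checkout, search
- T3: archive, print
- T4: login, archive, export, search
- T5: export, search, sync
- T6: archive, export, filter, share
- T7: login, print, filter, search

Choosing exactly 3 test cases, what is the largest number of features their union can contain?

Choosing T1, T5, T7 covers {login, undo, archive, print, export, filter, checkout, search, sync} — 9 features.
No choice of 3 test cases does better; here share is left uncovered.

9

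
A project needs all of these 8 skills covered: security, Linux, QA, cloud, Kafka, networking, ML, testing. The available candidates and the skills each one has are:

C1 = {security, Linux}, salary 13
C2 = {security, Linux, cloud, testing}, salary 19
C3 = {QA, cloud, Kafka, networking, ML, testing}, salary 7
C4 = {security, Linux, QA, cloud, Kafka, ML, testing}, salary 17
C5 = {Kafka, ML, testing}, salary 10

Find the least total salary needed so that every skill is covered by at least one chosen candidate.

20

C1, C3 cover every skill at salary 13 + 7 = 20.
Any cover uses at least 2 candidates; among all covering selections none totals below 20.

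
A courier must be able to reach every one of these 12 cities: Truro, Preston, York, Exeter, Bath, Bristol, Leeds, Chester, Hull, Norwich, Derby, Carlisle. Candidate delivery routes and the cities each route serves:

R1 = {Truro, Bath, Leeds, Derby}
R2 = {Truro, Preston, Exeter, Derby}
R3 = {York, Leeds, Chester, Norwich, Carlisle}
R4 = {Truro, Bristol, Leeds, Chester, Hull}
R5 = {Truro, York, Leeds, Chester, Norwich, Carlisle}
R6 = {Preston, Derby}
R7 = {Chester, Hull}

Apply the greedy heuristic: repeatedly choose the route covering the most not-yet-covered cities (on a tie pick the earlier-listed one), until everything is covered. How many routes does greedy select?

4

Pick 1: R5 covers 6 new cities (Truro, York, Leeds, Chester, Norwich, Carlisle).
Pick 2: R2 covers 3 new cities (Preston, Exeter, Derby).
Pick 3: R4 covers 2 new cities (Bristol, Hull).
Pick 4: R1 covers 1 new cities (Bath).
Greedy uses 4 routes.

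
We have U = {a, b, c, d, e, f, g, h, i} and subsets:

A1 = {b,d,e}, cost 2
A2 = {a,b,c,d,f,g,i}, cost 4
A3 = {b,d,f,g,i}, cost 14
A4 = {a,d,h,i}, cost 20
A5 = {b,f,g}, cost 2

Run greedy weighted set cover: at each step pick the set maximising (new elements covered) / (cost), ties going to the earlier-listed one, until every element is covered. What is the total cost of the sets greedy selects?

26

Pick 1: A2 adds 7 new (a, b, c, d, f, g, i) at cost 4 (ratio 7/4).
Pick 2: A1 adds 1 new (e) at cost 2 (ratio 1/2).
Pick 3: A4 adds 1 new (h) at cost 20 (ratio 1/20).
Greedy total cost: 4 + 2 + 20 = 26.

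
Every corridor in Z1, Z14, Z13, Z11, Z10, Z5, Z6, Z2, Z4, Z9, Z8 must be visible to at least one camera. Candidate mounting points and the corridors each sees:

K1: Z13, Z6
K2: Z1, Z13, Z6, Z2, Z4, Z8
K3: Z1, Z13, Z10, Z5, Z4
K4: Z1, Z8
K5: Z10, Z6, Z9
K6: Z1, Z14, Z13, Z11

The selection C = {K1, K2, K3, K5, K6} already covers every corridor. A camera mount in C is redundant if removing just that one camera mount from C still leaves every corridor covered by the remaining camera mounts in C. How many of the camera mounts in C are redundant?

1

Drop K1: the rest still cover every corridor — redundant.
Drop K2: Z2, Z8 uncovered — not redundant.
Drop K3: Z5 uncovered — not redundant.
Drop K5: Z9 uncovered — not redundant.
Drop K6: Z14, Z11 uncovered — not redundant.
1 redundant: K1.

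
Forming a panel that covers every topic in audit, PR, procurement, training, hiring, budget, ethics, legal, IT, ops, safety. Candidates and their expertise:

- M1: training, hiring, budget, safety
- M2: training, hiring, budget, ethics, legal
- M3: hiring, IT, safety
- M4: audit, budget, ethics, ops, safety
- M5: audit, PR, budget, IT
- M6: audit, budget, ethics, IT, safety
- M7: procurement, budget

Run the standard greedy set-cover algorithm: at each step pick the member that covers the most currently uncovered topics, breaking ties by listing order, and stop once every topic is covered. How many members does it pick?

Pick 1: M2 covers 5 new topics (training, hiring, budget, ethics, legal).
Pick 2: M4 covers 3 new topics (audit, ops, safety).
Pick 3: M5 covers 2 new topics (PR, IT).
Pick 4: M7 covers 1 new topics (procurement).
Greedy uses 4 members.

4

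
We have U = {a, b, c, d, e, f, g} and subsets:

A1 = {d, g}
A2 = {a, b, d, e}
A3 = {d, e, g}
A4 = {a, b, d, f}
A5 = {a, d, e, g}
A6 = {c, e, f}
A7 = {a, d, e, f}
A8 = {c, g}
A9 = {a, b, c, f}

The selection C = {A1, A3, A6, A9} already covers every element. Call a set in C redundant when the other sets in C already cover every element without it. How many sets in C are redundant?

Drop A1: the rest still cover every element — redundant.
Drop A3: the rest still cover every element — redundant.
Drop A6: the rest still cover every element — redundant.
Drop A9: a, b uncovered — not redundant.
3 redundant: A1, A3, A6.

3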